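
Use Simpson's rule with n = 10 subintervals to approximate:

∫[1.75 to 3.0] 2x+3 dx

f(x) = 2x+3
a = 1.75, b = 3.0, n = 10
h = (b - a)/n = 0.125000

Simpson's rule: (h/3)[f(x₀) + 4f(x₁) + 2f(x₂) + ... + f(xₙ)]

x_0 = 1.7500, f(x_0) = 6.500000, coefficient = 1
x_1 = 1.8750, f(x_1) = 6.750000, coefficient = 4
x_2 = 2.0000, f(x_2) = 7.000000, coefficient = 2
x_3 = 2.1250, f(x_3) = 7.250000, coefficient = 4
x_4 = 2.2500, f(x_4) = 7.500000, coefficient = 2
x_5 = 2.3750, f(x_5) = 7.750000, coefficient = 4
x_6 = 2.5000, f(x_6) = 8.000000, coefficient = 2
x_7 = 2.6250, f(x_7) = 8.250000, coefficient = 4
x_8 = 2.7500, f(x_8) = 8.500000, coefficient = 2
x_9 = 2.8750, f(x_9) = 8.750000, coefficient = 4
x_10 = 3.0000, f(x_10) = 9.000000, coefficient = 1

I ≈ (0.125000/3) × 232.500000 = 9.687500
Exact value: 9.687500
Error: 0.000000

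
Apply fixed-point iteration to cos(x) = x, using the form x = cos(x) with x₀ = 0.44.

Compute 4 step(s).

Equation: cos(x) = x
Fixed-point form: x = cos(x)
x₀ = 0.44

x_1 = g(0.440000) = 0.904752
x_2 = g(0.904752) = 0.617881
x_3 = g(0.617881) = 0.815108
x_4 = g(0.815108) = 0.685790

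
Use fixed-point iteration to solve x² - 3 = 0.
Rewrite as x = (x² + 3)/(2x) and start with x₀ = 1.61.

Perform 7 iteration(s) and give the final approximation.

Equation: x² - 3 = 0
Fixed-point form: x = (x² + 3)/(2x)
x₀ = 1.61

x_1 = g(1.610000) = 1.736677
x_2 = g(1.736677) = 1.732057
x_3 = g(1.732057) = 1.732051
x_4 = g(1.732051) = 1.732051
x_5 = g(1.732051) = 1.732051
x_6 = g(1.732051) = 1.732051
x_7 = g(1.732051) = 1.732051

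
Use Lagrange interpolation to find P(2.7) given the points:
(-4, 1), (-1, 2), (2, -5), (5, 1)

Lagrange interpolation formula:
P(x) = Σ yᵢ × Lᵢ(x)
where Lᵢ(x) = Π_{j≠i} (x - xⱼ)/(xᵢ - xⱼ)

L_0(2.7) = (2.7 - (-1))/(-4 - (-1)) × (2.7 - 2)/(-4 - 2) × (2.7 - 5)/(-4 - 5) = 0.036772
L_1(2.7) = (2.7 - (-4))/(-1 - (-4)) × (2.7 - 2)/(-1 - 2) × (2.7 - 5)/(-1 - 5) = -0.199759
L_2(2.7) = (2.7 - (-4))/(2 - (-4)) × (2.7 - (-1))/(2 - (-1)) × (2.7 - 5)/(2 - 5) = 1.055870
L_3(2.7) = (2.7 - (-4))/(5 - (-4)) × (2.7 - (-1))/(5 - (-1)) × (2.7 - 2)/(5 - 2) = 0.107117

P(2.7) = 1×L_0(2.7) + 2×L_1(2.7) + (-5)×L_2(2.7) + 1×L_3(2.7)
P(2.7) = -5.534981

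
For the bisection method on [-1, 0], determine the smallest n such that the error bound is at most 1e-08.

We need (b-a)/2^n ≤ 1e-08
(0 - (-1))/2^n ≤ 1e-08
1/2^n ≤ 1e-08
2^n ≥ 100000000
n ≥ log₂(100000000) = 26.58
n ≥ 27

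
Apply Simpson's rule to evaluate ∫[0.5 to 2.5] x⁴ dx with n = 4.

f(x) = x⁴
a = 0.5, b = 2.5, n = 4
h = (b - a)/n = 0.500000

Simpson's rule: (h/3)[f(x₀) + 4f(x₁) + 2f(x₂) + ... + f(xₙ)]

x_0 = 0.5000, f(x_0) = 0.062500, coefficient = 1
x_1 = 1.0000, f(x_1) = 1.000000, coefficient = 4
x_2 = 1.5000, f(x_2) = 5.062500, coefficient = 2
x_3 = 2.0000, f(x_3) = 16.000000, coefficient = 4
x_4 = 2.5000, f(x_4) = 39.062500, coefficient = 1

I ≈ (0.500000/3) × 117.250000 = 19.541667
Exact value: 19.525000
Error: 0.016667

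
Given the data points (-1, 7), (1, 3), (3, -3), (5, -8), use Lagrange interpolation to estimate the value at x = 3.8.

Lagrange interpolation formula:
P(x) = Σ yᵢ × Lᵢ(x)
where Lᵢ(x) = Π_{j≠i} (x - xⱼ)/(xᵢ - xⱼ)

L_0(3.8) = (3.8 - 1)/(-1 - 1) × (3.8 - 3)/(-1 - 3) × (3.8 - 5)/(-1 - 5) = 0.056000
L_1(3.8) = (3.8 - (-1))/(1 - (-1)) × (3.8 - 3)/(1 - 3) × (3.8 - 5)/(1 - 5) = -0.288000
L_2(3.8) = (3.8 - (-1))/(3 - (-1)) × (3.8 - 1)/(3 - 1) × (3.8 - 5)/(3 - 5) = 1.008000
L_3(3.8) = (3.8 - (-1))/(5 - (-1)) × (3.8 - 1)/(5 - 1) × (3.8 - 3)/(5 - 3) = 0.224000

P(3.8) = 7×L_0(3.8) + 3×L_1(3.8) + (-3)×L_2(3.8) + (-8)×L_3(3.8)
P(3.8) = -5.288000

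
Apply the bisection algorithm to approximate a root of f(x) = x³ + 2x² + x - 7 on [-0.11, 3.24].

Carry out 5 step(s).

f(x) = x³ + 2x² + x - 7
Initial interval: [-0.11, 3.24]

Iteration 1:
  c_1 = (-0.110000 + 3.240000)/2 = 1.565000
  f(c_1) = f(1.565000) = 3.296487
  f(a) × f(c) < 0, new interval: [-0.110000, 1.565000]
Iteration 2:
  c_2 = (-0.110000 + 1.565000)/2 = 0.727500
  f(c_2) = f(0.727500) = -4.828954
  f(a) × f(c) ≥ 0, new interval: [0.727500, 1.565000]
Iteration 3:
  c_3 = (0.727500 + 1.565000)/2 = 1.146250
  f(c_3) = f(1.146250) = -1.719927
  f(a) × f(c) ≥ 0, new interval: [1.146250, 1.565000]
Iteration 4:
  c_4 = (1.146250 + 1.565000)/2 = 1.355625
  f(c_4) = f(1.355625) = 0.522321
  f(a) × f(c) < 0, new interval: [1.146250, 1.355625]
Iteration 5:
  c_5 = (1.146250 + 1.355625)/2 = 1.250938
  f(c_5) = f(1.250938) = -0.661850
  f(a) × f(c) ≥ 0, new interval: [1.250938, 1.355625]

After 5 iteration(s), the approximation is c_5 = 1.250938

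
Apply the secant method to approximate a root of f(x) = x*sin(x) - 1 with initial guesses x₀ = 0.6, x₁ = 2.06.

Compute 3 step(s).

f(x) = x*sin(x) - 1
x₀ = 0.6, x₁ = 2.06

Secant formula: x_{n+1} = x_n - f(x_n)(x_n - x_{n-1})/(f(x_n) - f(x_{n-1}))

Iteration 1:
  f(0.600000) = -0.661215
  f(2.060000) = 0.818377
  x_2 = 2.060000 - 0.818377×(2.060000 - 0.600000)/(0.818377 - (-0.661215))
       = 1.252459
Iteration 2:
  f(2.060000) = 0.818377
  f(1.252459) = 0.189532
  x_3 = 1.252459 - 0.189532×(1.252459 - 2.060000)/(0.189532 - 0.818377)
       = 1.009069
Iteration 3:
  f(1.252459) = 0.189532
  f(1.009069) = -0.145989
  x_4 = 1.009069 - (-0.145989)×(1.009069 - 1.252459)/(-0.145989 - 0.189532)
       = 1.114970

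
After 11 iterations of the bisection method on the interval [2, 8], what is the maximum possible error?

Bisection error bound: |error| ≤ (b-a)/2^n
|error| ≤ (8 - 2)/2^11 = 6/2^11
|error| ≤ 0.0029296875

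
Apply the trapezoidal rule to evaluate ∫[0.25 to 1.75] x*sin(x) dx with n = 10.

f(x) = x*sin(x)
a = 0.25, b = 1.75, n = 10
h = (b - a)/n = 0.150000

Trapezoidal rule: (h/2)[f(x₀) + 2f(x₁) + 2f(x₂) + ... + f(xₙ)]

x_0 = 0.2500, f(x_0) = 0.061851, coefficient = 1
x_1 = 0.4000, f(x_1) = 0.155767, coefficient = 2
x_2 = 0.5500, f(x_2) = 0.287478, coefficient = 2
x_3 = 0.7000, f(x_3) = 0.450952, coefficient = 2
x_4 = 0.8500, f(x_4) = 0.638588, coefficient = 2
x_5 = 1.0000, f(x_5) = 0.841471, coefficient = 2
x_6 = 1.1500, f(x_6) = 1.049679, coefficient = 2
x_7 = 1.3000, f(x_7) = 1.252626, coefficient = 2
x_8 = 1.4500, f(x_8) = 1.439434, coefficient = 2
x_9 = 1.6000, f(x_9) = 1.599318, coefficient = 2
x_10 = 1.7500, f(x_10) = 1.721975, coefficient = 1

I ≈ (0.150000/2) × 17.214452 = 1.291084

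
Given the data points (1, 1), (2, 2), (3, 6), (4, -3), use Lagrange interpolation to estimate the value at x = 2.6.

Lagrange interpolation formula:
P(x) = Σ yᵢ × Lᵢ(x)
where Lᵢ(x) = Π_{j≠i} (x - xⱼ)/(xᵢ - xⱼ)

L_0(2.6) = (2.6 - 2)/(1 - 2) × (2.6 - 3)/(1 - 3) × (2.6 - 4)/(1 - 4) = -0.056000
L_1(2.6) = (2.6 - 1)/(2 - 1) × (2.6 - 3)/(2 - 3) × (2.6 - 4)/(2 - 4) = 0.448000
L_2(2.6) = (2.6 - 1)/(3 - 1) × (2.6 - 2)/(3 - 2) × (2.6 - 4)/(3 - 4) = 0.672000
L_3(2.6) = (2.6 - 1)/(4 - 1) × (2.6 - 2)/(4 - 2) × (2.6 - 3)/(4 - 3) = -0.064000

P(2.6) = 1×L_0(2.6) + 2×L_1(2.6) + 6×L_2(2.6) + (-3)×L_3(2.6)
P(2.6) = 5.064000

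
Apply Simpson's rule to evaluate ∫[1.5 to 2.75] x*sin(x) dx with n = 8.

f(x) = x*sin(x)
a = 1.5, b = 2.75, n = 8
h = (b - a)/n = 0.156250

Simpson's rule: (h/3)[f(x₀) + 4f(x₁) + 2f(x₂) + ... + f(xₙ)]

x_0 = 1.5000, f(x_0) = 1.496242, coefficient = 1
x_1 = 1.6562, f(x_1) = 1.650206, coefficient = 4
x_2 = 1.8125, f(x_2) = 1.759814, coefficient = 2
x_3 = 1.9688, f(x_3) = 1.814904, coefficient = 4
x_4 = 2.1250, f(x_4) = 1.806930, coefficient = 2
x_5 = 2.2812, f(x_5) = 1.729338, coefficient = 4
x_6 = 2.4375, f(x_6) = 1.577897, coefficient = 2
x_7 = 2.5938, f(x_7) = 1.350946, coefficient = 4
x_8 = 2.7500, f(x_8) = 1.049568, coefficient = 1

I ≈ (0.156250/3) × 39.016671 = 2.032118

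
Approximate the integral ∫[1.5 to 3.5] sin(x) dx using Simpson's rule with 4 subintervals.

f(x) = sin(x)
a = 1.5, b = 3.5, n = 4
h = (b - a)/n = 0.500000

Simpson's rule: (h/3)[f(x₀) + 4f(x₁) + 2f(x₂) + ... + f(xₙ)]

x_0 = 1.5000, f(x_0) = 0.997495, coefficient = 1
x_1 = 2.0000, f(x_1) = 0.909297, coefficient = 4
x_2 = 2.5000, f(x_2) = 0.598472, coefficient = 2
x_3 = 3.0000, f(x_3) = 0.141120, coefficient = 4
x_4 = 3.5000, f(x_4) = -0.350783, coefficient = 1

I ≈ (0.500000/3) × 6.045326 = 1.007554
Exact value: 1.007194
Error: 0.000360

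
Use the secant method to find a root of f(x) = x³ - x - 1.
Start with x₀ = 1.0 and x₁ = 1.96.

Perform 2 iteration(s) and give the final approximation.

f(x) = x³ - x - 1
x₀ = 1.0, x₁ = 1.96

Secant formula: x_{n+1} = x_n - f(x_n)(x_n - x_{n-1})/(f(x_n) - f(x_{n-1}))

Iteration 1:
  f(1.000000) = -1.000000
  f(1.960000) = 4.569536
  x_2 = 1.960000 - 4.569536×(1.960000 - 1.000000)/(4.569536 - (-1.000000))
       = 1.172366
Iteration 2:
  f(1.960000) = 4.569536
  f(1.172366) = -0.561016
  x_3 = 1.172366 - (-0.561016)×(1.172366 - 1.960000)/(-0.561016 - 4.569536)
       = 1.258492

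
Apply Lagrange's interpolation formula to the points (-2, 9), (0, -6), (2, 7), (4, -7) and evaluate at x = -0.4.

Lagrange interpolation formula:
P(x) = Σ yᵢ × Lᵢ(x)
where Lᵢ(x) = Π_{j≠i} (x - xⱼ)/(xᵢ - xⱼ)

L_0(-0.4) = (-0.4 - 0)/(-2 - 0) × (-0.4 - 2)/(-2 - 2) × (-0.4 - 4)/(-2 - 4) = 0.088000
L_1(-0.4) = (-0.4 - (-2))/(0 - (-2)) × (-0.4 - 2)/(0 - 2) × (-0.4 - 4)/(0 - 4) = 1.056000
L_2(-0.4) = (-0.4 - (-2))/(2 - (-2)) × (-0.4 - 0)/(2 - 0) × (-0.4 - 4)/(2 - 4) = -0.176000
L_3(-0.4) = (-0.4 - (-2))/(4 - (-2)) × (-0.4 - 0)/(4 - 0) × (-0.4 - 2)/(4 - 2) = 0.032000

P(-0.4) = 9×L_0(-0.4) + (-6)×L_1(-0.4) + 7×L_2(-0.4) + (-7)×L_3(-0.4)
P(-0.4) = -7.000000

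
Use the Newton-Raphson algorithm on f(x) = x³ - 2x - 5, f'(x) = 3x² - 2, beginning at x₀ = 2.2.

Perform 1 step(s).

f(x) = x³ - 2x - 5
f'(x) = 3x² - 2
x₀ = 2.2

Newton-Raphson formula: x_{n+1} = x_n - f(x_n)/f'(x_n)

Iteration 1:
  f(2.200000) = 1.248000
  f'(2.200000) = 12.520000
  x_1 = 2.200000 - 1.248000/12.520000 = 2.100319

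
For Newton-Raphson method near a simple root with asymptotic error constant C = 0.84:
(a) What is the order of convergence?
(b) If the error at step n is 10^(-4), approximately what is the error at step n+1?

(a) Newton-Raphson has quadratic (order 2) convergence near simple roots.
    This means |e_{n+1}| ≈ C|e_n|².

(b) With |e_n| = 10^(-4) and C = 0.84:
    |e_{n+1}| ≈ 0.84 × (10^(-4))² = 0.84 × 10^(-8)

(a) 2 (quadratic); (b) |e_{n+1}| ≈ 8.400e-09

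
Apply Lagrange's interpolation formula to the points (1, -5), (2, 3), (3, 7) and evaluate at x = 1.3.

Lagrange interpolation formula:
P(x) = Σ yᵢ × Lᵢ(x)
where Lᵢ(x) = Π_{j≠i} (x - xⱼ)/(xᵢ - xⱼ)

L_0(1.3) = (1.3 - 2)/(1 - 2) × (1.3 - 3)/(1 - 3) = 0.595000
L_1(1.3) = (1.3 - 1)/(2 - 1) × (1.3 - 3)/(2 - 3) = 0.510000
L_2(1.3) = (1.3 - 1)/(3 - 1) × (1.3 - 2)/(3 - 2) = -0.105000

P(1.3) = (-5)×L_0(1.3) + 3×L_1(1.3) + 7×L_2(1.3)
P(1.3) = -2.180000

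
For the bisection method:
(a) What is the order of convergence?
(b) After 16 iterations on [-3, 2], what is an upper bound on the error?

(a) Bisection has linear (order 1) convergence; the error is halved each step.

(b) Error bound = (b-a)/2^n = (2 - (-3))/2^{16}
    = 5/2^{16}

(a) 1 (linear); (b) error ≤ 7.63e-05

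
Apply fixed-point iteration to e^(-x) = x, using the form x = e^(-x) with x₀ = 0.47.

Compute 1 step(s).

Equation: e^(-x) = x
Fixed-point form: x = e^(-x)
x₀ = 0.47

x_1 = g(0.470000) = 0.625002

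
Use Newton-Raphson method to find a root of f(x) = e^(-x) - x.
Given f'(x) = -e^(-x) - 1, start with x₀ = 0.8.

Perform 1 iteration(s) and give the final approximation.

f(x) = e^(-x) - x
f'(x) = -e^(-x) - 1
x₀ = 0.8

Newton-Raphson formula: x_{n+1} = x_n - f(x_n)/f'(x_n)

Iteration 1:
  f(0.800000) = -0.350671
  f'(0.800000) = -1.449329
  x_1 = 0.800000 - (-0.350671)/(-1.449329) = 0.558046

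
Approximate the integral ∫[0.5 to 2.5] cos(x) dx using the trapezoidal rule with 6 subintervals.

f(x) = cos(x)
a = 0.5, b = 2.5, n = 6
h = (b - a)/n = 0.333333

Trapezoidal rule: (h/2)[f(x₀) + 2f(x₁) + 2f(x₂) + ... + f(xₙ)]

x_0 = 0.5000, f(x_0) = 0.877583, coefficient = 1
x_1 = 0.8333, f(x_1) = 0.672412, coefficient = 2
x_2 = 1.1667, f(x_2) = 0.393219, coefficient = 2
x_3 = 1.5000, f(x_3) = 0.070737, coefficient = 2
x_4 = 1.8333, f(x_4) = -0.259531, coefficient = 2
x_5 = 2.1667, f(x_5) = -0.561229, coefficient = 2
x_6 = 2.5000, f(x_6) = -0.801144, coefficient = 1

I ≈ (0.333333/2) × 0.707654 = 0.117942
Exact value: 0.119047
Error: 0.001104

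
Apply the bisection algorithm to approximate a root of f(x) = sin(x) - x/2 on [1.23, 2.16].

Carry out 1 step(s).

f(x) = sin(x) - x/2
Initial interval: [1.23, 2.16]

Iteration 1:
  c_1 = (1.230000 + 2.160000)/2 = 1.695000
  f(c_1) = f(1.695000) = 0.144797
  f(a) × f(c) ≥ 0, new interval: [1.695000, 2.160000]

After 1 iteration(s), the approximation is c_1 = 1.695000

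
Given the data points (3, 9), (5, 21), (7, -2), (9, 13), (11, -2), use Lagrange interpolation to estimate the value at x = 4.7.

Lagrange interpolation formula:
P(x) = Σ yᵢ × Lᵢ(x)
where Lᵢ(x) = Π_{j≠i} (x - xⱼ)/(xᵢ - xⱼ)

L_0(4.7) = (4.7 - 5)/(3 - 5) × (4.7 - 7)/(3 - 7) × (4.7 - 9)/(3 - 9) × (4.7 - 11)/(3 - 11) = 0.048677
L_1(4.7) = (4.7 - 3)/(5 - 3) × (4.7 - 7)/(5 - 7) × (4.7 - 9)/(5 - 9) × (4.7 - 11)/(5 - 11) = 1.103353
L_2(4.7) = (4.7 - 3)/(7 - 3) × (4.7 - 5)/(7 - 5) × (4.7 - 9)/(7 - 9) × (4.7 - 11)/(7 - 11) = -0.215873
L_3(4.7) = (4.7 - 3)/(9 - 3) × (4.7 - 5)/(9 - 5) × (4.7 - 7)/(9 - 7) × (4.7 - 11)/(9 - 11) = 0.076978
L_4(4.7) = (4.7 - 3)/(11 - 3) × (4.7 - 5)/(11 - 5) × (4.7 - 7)/(11 - 7) × (4.7 - 9)/(11 - 9) = -0.013135

P(4.7) = 9×L_0(4.7) + 21×L_1(4.7) + (-2)×L_2(4.7) + 13×L_3(4.7) + (-2)×L_4(4.7)
P(4.7) = 25.067245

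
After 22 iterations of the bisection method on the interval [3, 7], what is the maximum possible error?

Bisection error bound: |error| ≤ (b-a)/2^n
|error| ≤ (7 - 3)/2^22 = 4/2^22
|error| ≤ 0.0000009537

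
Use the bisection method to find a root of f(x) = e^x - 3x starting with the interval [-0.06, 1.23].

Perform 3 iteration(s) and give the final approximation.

f(x) = e^x - 3x
Initial interval: [-0.06, 1.23]

Iteration 1:
  c_1 = (-0.060000 + 1.230000)/2 = 0.585000
  f(c_1) = f(0.585000) = 0.039991
  f(a) × f(c) ≥ 0, new interval: [0.585000, 1.230000]
Iteration 2:
  c_2 = (0.585000 + 1.230000)/2 = 0.907500
  f(c_2) = f(0.907500) = -0.244381
  f(a) × f(c) < 0, new interval: [0.585000, 0.907500]
Iteration 3:
  c_3 = (0.585000 + 0.907500)/2 = 0.746250
  f(c_3) = f(0.746250) = -0.129674
  f(a) × f(c) < 0, new interval: [0.585000, 0.746250]

After 3 iteration(s), the approximation is c_3 = 0.746250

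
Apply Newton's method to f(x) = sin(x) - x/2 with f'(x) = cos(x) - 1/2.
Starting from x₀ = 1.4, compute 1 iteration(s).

f(x) = sin(x) - x/2
f'(x) = cos(x) - 1/2
x₀ = 1.4

Newton-Raphson formula: x_{n+1} = x_n - f(x_n)/f'(x_n)

Iteration 1:
  f(1.400000) = 0.285450
  f'(1.400000) = -0.330033
  x_1 = 1.400000 - 0.285450/(-0.330033) = 2.264913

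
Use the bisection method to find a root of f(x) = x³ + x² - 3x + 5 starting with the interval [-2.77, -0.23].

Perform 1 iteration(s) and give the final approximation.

f(x) = x³ + x² - 3x + 5
Initial interval: [-2.77, -0.23]

Iteration 1:
  c_1 = (-2.770000 + (-0.230000))/2 = -1.500000
  f(c_1) = f(-1.500000) = 8.375000
  f(a) × f(c) < 0, new interval: [-2.770000, -1.500000]

After 1 iteration(s), the approximation is c_1 = -1.500000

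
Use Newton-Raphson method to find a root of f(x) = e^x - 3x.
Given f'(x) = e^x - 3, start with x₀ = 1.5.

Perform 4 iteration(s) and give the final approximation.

f(x) = e^x - 3x
f'(x) = e^x - 3
x₀ = 1.5

Newton-Raphson formula: x_{n+1} = x_n - f(x_n)/f'(x_n)

Iteration 1:
  f(1.500000) = -0.018311
  f'(1.500000) = 1.481689
  x_1 = 1.500000 - (-0.018311)/1.481689 = 1.512358
Iteration 2:
  f(1.512358) = 0.000344
  f'(1.512358) = 1.537418
  x_2 = 1.512358 - 0.000344/1.537418 = 1.512135
Iteration 3:
  f(1.512135) = 0.000000
  f'(1.512135) = 1.536404
  x_3 = 1.512135 - 0.000000/1.536404 = 1.512135
Iteration 4:
  f(1.512135) = 0.000000
  f'(1.512135) = 1.536404
  x_4 = 1.512135 - 0.000000/1.536404 = 1.512135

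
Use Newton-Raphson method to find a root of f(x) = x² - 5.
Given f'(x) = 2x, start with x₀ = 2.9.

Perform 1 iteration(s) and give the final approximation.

f(x) = x² - 5
f'(x) = 2x
x₀ = 2.9

Newton-Raphson formula: x_{n+1} = x_n - f(x_n)/f'(x_n)

Iteration 1:
  f(2.900000) = 3.410000
  f'(2.900000) = 5.800000
  x_1 = 2.900000 - 3.410000/5.800000 = 2.312069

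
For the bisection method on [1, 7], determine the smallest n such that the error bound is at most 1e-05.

We need (b-a)/2^n ≤ 1e-05
(7 - 1)/2^n ≤ 1e-05
6/2^n ≤ 1e-05
2^n ≥ 600000
n ≥ log₂(600000) = 19.19
n ≥ 20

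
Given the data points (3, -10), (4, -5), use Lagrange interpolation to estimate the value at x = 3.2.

Lagrange interpolation formula:
P(x) = Σ yᵢ × Lᵢ(x)
where Lᵢ(x) = Π_{j≠i} (x - xⱼ)/(xᵢ - xⱼ)

L_0(3.2) = (3.2 - 4)/(3 - 4) = 0.800000
L_1(3.2) = (3.2 - 3)/(4 - 3) = 0.200000

P(3.2) = (-10)×L_0(3.2) + (-5)×L_1(3.2)
P(3.2) = -9.000000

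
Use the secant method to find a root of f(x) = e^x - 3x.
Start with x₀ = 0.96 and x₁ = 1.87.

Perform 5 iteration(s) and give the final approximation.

f(x) = e^x - 3x
x₀ = 0.96, x₁ = 1.87

Secant formula: x_{n+1} = x_n - f(x_n)(x_n - x_{n-1})/(f(x_n) - f(x_{n-1}))

Iteration 1:
  f(0.960000) = -0.268304
  f(1.870000) = 0.878296
  x_2 = 1.870000 - 0.878296×(1.870000 - 0.960000)/(0.878296 - (-0.268304))
       = 1.172939
Iteration 2:
  f(1.870000) = 0.878296
  f(1.172939) = -0.287341
  x_3 = 1.172939 - (-0.287341)×(1.172939 - 1.870000)/(-0.287341 - 0.878296)
       = 1.344772
Iteration 3:
  f(1.172939) = -0.287341
  f(1.344772) = -0.197005
  x_4 = 1.344772 - (-0.197005)×(1.344772 - 1.172939)/(-0.197005 - (-0.287341))
       = 1.719503
Iteration 4:
  f(1.344772) = -0.197005
  f(1.719503) = 0.423245
  x_5 = 1.719503 - 0.423245×(1.719503 - 1.344772)/(0.423245 - (-0.197005))
       = 1.463794
Iteration 5:
  f(1.719503) = 0.423245
  f(1.463794) = -0.069054
  x_6 = 1.463794 - (-0.069054)×(1.463794 - 1.719503)/(-0.069054 - 0.423245)
       = 1.499662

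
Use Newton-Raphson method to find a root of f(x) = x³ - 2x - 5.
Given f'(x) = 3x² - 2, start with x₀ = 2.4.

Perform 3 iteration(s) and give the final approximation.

f(x) = x³ - 2x - 5
f'(x) = 3x² - 2
x₀ = 2.4

Newton-Raphson formula: x_{n+1} = x_n - f(x_n)/f'(x_n)

Iteration 1:
  f(2.400000) = 4.024000
  f'(2.400000) = 15.280000
  x_1 = 2.400000 - 4.024000/15.280000 = 2.136649
Iteration 2:
  f(2.136649) = 0.481082
  f'(2.136649) = 11.695810
  x_2 = 2.136649 - 0.481082/11.695810 = 2.095516
Iteration 3:
  f(2.095516) = 0.010775
  f'(2.095516) = 11.173567
  x_3 = 2.095516 - 0.010775/11.173567 = 2.094552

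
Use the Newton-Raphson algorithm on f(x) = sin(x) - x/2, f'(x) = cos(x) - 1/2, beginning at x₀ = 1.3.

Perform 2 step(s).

f(x) = sin(x) - x/2
f'(x) = cos(x) - 1/2
x₀ = 1.3

Newton-Raphson formula: x_{n+1} = x_n - f(x_n)/f'(x_n)

Iteration 1:
  f(1.300000) = 0.313558
  f'(1.300000) = -0.232501
  x_1 = 1.300000 - 0.313558/(-0.232501) = 2.648631
Iteration 2:
  f(2.648631) = -0.851078
  f'(2.648631) = -1.380935
  x_2 = 2.648631 - (-0.851078)/(-1.380935) = 2.032325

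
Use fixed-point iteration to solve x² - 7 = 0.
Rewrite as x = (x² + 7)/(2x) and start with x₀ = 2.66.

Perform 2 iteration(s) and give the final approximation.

Equation: x² - 7 = 0
Fixed-point form: x = (x² + 7)/(2x)
x₀ = 2.66

x_1 = g(2.660000) = 2.645789
x_2 = g(2.645789) = 2.645751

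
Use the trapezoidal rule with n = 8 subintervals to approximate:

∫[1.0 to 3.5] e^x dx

f(x) = e^x
a = 1.0, b = 3.5, n = 8
h = (b - a)/n = 0.312500

Trapezoidal rule: (h/2)[f(x₀) + 2f(x₁) + 2f(x₂) + ... + f(xₙ)]

x_0 = 1.0000, f(x_0) = 2.718282, coefficient = 1
x_1 = 1.3125, f(x_1) = 3.715451, coefficient = 2
x_2 = 1.6250, f(x_2) = 5.078419, coefficient = 2
x_3 = 1.9375, f(x_3) = 6.941376, coefficient = 2
x_4 = 2.2500, f(x_4) = 9.487736, coefficient = 2
x_5 = 2.5625, f(x_5) = 12.968197, coefficient = 2
x_6 = 2.8750, f(x_6) = 17.725424, coefficient = 2
x_7 = 3.1875, f(x_7) = 24.227782, coefficient = 2
x_8 = 3.5000, f(x_8) = 33.115452, coefficient = 1

I ≈ (0.312500/2) × 196.122504 = 30.644141
Exact value: 30.397170
Error: 0.246971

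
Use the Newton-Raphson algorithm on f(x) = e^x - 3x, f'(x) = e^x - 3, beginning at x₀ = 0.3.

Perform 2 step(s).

f(x) = e^x - 3x
f'(x) = e^x - 3
x₀ = 0.3

Newton-Raphson formula: x_{n+1} = x_n - f(x_n)/f'(x_n)

Iteration 1:
  f(0.300000) = 0.449859
  f'(0.300000) = -1.650141
  x_1 = 0.300000 - 0.449859/(-1.650141) = 0.572618
Iteration 2:
  f(0.572618) = 0.055048
  f'(0.572618) = -1.227097
  x_2 = 0.572618 - 0.055048/(-1.227097) = 0.617479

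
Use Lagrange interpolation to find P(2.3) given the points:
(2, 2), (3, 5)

Lagrange interpolation formula:
P(x) = Σ yᵢ × Lᵢ(x)
where Lᵢ(x) = Π_{j≠i} (x - xⱼ)/(xᵢ - xⱼ)

L_0(2.3) = (2.3 - 3)/(2 - 3) = 0.700000
L_1(2.3) = (2.3 - 2)/(3 - 2) = 0.300000

P(2.3) = 2×L_0(2.3) + 5×L_1(2.3)
P(2.3) = 2.900000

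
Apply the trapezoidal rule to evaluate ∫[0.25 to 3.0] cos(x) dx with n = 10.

f(x) = cos(x)
a = 0.25, b = 3.0, n = 10
h = (b - a)/n = 0.275000

Trapezoidal rule: (h/2)[f(x₀) + 2f(x₁) + 2f(x₂) + ... + f(xₙ)]

x_0 = 0.2500, f(x_0) = 0.968912, coefficient = 1
x_1 = 0.5250, f(x_1) = 0.865324, coefficient = 2
x_2 = 0.8000, f(x_2) = 0.696707, coefficient = 2
x_3 = 1.0750, f(x_3) = 0.475732, coefficient = 2
x_4 = 1.3500, f(x_4) = 0.219007, coefficient = 2
x_5 = 1.6250, f(x_5) = -0.054177, coefficient = 2
x_6 = 1.9000, f(x_6) = -0.323290, coefficient = 2
x_7 = 2.1750, f(x_7) = -0.568107, coefficient = 2
x_8 = 2.4500, f(x_8) = -0.770231, coefficient = 2
x_9 = 2.7250, f(x_9) = -0.914473, coefficient = 2
x_10 = 3.0000, f(x_10) = -0.989992, coefficient = 1

I ≈ (0.275000/2) × -0.768097 = -0.105613
Exact value: -0.106284
Error: 0.000671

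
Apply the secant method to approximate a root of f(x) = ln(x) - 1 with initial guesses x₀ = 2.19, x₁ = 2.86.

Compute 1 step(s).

f(x) = ln(x) - 1
x₀ = 2.19, x₁ = 2.86

Secant formula: x_{n+1} = x_n - f(x_n)(x_n - x_{n-1})/(f(x_n) - f(x_{n-1}))

Iteration 1:
  f(2.190000) = -0.216098
  f(2.860000) = 0.050822
  x_2 = 2.860000 - 0.050822×(2.860000 - 2.190000)/(0.050822 - (-0.216098))
       = 2.732432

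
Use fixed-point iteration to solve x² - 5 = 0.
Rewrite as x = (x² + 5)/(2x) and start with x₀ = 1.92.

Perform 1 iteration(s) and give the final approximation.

Equation: x² - 5 = 0
Fixed-point form: x = (x² + 5)/(2x)
x₀ = 1.92

x_1 = g(1.920000) = 2.262083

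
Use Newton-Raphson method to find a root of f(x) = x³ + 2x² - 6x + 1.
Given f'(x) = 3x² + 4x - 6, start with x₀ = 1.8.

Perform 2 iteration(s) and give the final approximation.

f(x) = x³ + 2x² - 6x + 1
f'(x) = 3x² + 4x - 6
x₀ = 1.8

Newton-Raphson formula: x_{n+1} = x_n - f(x_n)/f'(x_n)

Iteration 1:
  f(1.800000) = 2.512000
  f'(1.800000) = 10.920000
  x_1 = 1.800000 - 2.512000/10.920000 = 1.569963
Iteration 2:
  f(1.569963) = 0.379412
  f'(1.569963) = 7.674208
  x_2 = 1.569963 - 0.379412/7.674208 = 1.520523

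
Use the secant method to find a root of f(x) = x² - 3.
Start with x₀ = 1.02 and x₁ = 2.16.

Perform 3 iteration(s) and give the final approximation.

f(x) = x² - 3
x₀ = 1.02, x₁ = 2.16

Secant formula: x_{n+1} = x_n - f(x_n)(x_n - x_{n-1})/(f(x_n) - f(x_{n-1}))

Iteration 1:
  f(1.020000) = -1.959600
  f(2.160000) = 1.665600
  x_2 = 2.160000 - 1.665600×(2.160000 - 1.020000)/(1.665600 - (-1.959600))
       = 1.636226
Iteration 2:
  f(2.160000) = 1.665600
  f(1.636226) = -0.322763
  x_3 = 1.636226 - (-0.322763)×(1.636226 - 2.160000)/(-0.322763 - 1.665600)
       = 1.721249
Iteration 3:
  f(1.636226) = -0.322763
  f(1.721249) = -0.037304
  x_4 = 1.721249 - (-0.037304)×(1.721249 - 1.636226)/(-0.037304 - (-0.322763))
       = 1.732359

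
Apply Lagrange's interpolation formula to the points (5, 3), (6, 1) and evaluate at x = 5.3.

Lagrange interpolation formula:
P(x) = Σ yᵢ × Lᵢ(x)
where Lᵢ(x) = Π_{j≠i} (x - xⱼ)/(xᵢ - xⱼ)

L_0(5.3) = (5.3 - 6)/(5 - 6) = 0.700000
L_1(5.3) = (5.3 - 5)/(6 - 5) = 0.300000

P(5.3) = 3×L_0(5.3) + 1×L_1(5.3)
P(5.3) = 2.400000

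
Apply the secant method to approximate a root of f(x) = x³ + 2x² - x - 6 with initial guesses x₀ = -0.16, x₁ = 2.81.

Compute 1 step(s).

f(x) = x³ + 2x² - x - 6
x₀ = -0.16, x₁ = 2.81

Secant formula: x_{n+1} = x_n - f(x_n)(x_n - x_{n-1})/(f(x_n) - f(x_{n-1}))

Iteration 1:
  f(-0.160000) = -5.792896
  f(2.810000) = 29.170241
  x_2 = 2.810000 - 29.170241×(2.810000 - (-0.160000))/(29.170241 - (-5.792896))
       = 0.332087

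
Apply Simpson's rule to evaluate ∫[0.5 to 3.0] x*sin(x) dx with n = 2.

f(x) = x*sin(x)
a = 0.5, b = 3.0, n = 2
h = (b - a)/n = 1.250000

Simpson's rule: (h/3)[f(x₀) + 4f(x₁) + 2f(x₂) + ... + f(xₙ)]

x_0 = 0.5000, f(x_0) = 0.239713, coefficient = 1
x_1 = 1.7500, f(x_1) = 1.721975, coefficient = 4
x_2 = 3.0000, f(x_2) = 0.423360, coefficient = 1

I ≈ (1.250000/3) × 7.550974 = 3.146239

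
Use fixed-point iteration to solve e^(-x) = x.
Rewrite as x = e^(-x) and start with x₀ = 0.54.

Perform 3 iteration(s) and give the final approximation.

Equation: e^(-x) = x
Fixed-point form: x = e^(-x)
x₀ = 0.54

x_1 = g(0.540000) = 0.582748
x_2 = g(0.582748) = 0.558362
x_3 = g(0.558362) = 0.572146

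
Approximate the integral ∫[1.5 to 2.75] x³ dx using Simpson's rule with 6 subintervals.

f(x) = x³
a = 1.5, b = 2.75, n = 6
h = (b - a)/n = 0.208333

Simpson's rule: (h/3)[f(x₀) + 4f(x₁) + 2f(x₂) + ... + f(xₙ)]

x_0 = 1.5000, f(x_0) = 3.375000, coefficient = 1
x_1 = 1.7083, f(x_1) = 4.985605, coefficient = 4
x_2 = 1.9167, f(x_2) = 7.041088, coefficient = 2
x_3 = 2.1250, f(x_3) = 9.595703, coefficient = 4
x_4 = 2.3333, f(x_4) = 12.703704, coefficient = 2
x_5 = 2.5417, f(x_5) = 16.419343, coefficient = 4
x_6 = 2.7500, f(x_6) = 20.796875, coefficient = 1

I ≈ (0.208333/3) × 187.664062 = 13.032227
Exact value: 13.032227
Error: 0.000000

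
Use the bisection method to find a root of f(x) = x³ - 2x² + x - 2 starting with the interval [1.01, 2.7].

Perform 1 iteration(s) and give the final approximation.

f(x) = x³ - 2x² + x - 2
Initial interval: [1.01, 2.7]

Iteration 1:
  c_1 = (1.010000 + 2.700000)/2 = 1.855000
  f(c_1) = f(1.855000) = -0.643949
  f(a) × f(c) ≥ 0, new interval: [1.855000, 2.700000]

After 1 iteration(s), the approximation is c_1 = 1.855000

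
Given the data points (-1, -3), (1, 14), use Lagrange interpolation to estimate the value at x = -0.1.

Lagrange interpolation formula:
P(x) = Σ yᵢ × Lᵢ(x)
where Lᵢ(x) = Π_{j≠i} (x - xⱼ)/(xᵢ - xⱼ)

L_0(-0.1) = (-0.1 - 1)/(-1 - 1) = 0.550000
L_1(-0.1) = (-0.1 - (-1))/(1 - (-1)) = 0.450000

P(-0.1) = (-3)×L_0(-0.1) + 14×L_1(-0.1)
P(-0.1) = 4.650000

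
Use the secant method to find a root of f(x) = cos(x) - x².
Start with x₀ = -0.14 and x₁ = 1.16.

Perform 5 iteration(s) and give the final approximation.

f(x) = cos(x) - x²
x₀ = -0.14, x₁ = 1.16

Secant formula: x_{n+1} = x_n - f(x_n)(x_n - x_{n-1})/(f(x_n) - f(x_{n-1}))

Iteration 1:
  f(-0.140000) = 0.970616
  f(1.160000) = -0.946260
  x_2 = 1.160000 - (-0.946260)×(1.160000 - (-0.140000))/(-0.946260 - 0.970616)
       = 0.518259
Iteration 2:
  f(1.160000) = -0.946260
  f(0.518259) = 0.600091
  x_3 = 0.518259 - 0.600091×(0.518259 - 1.160000)/(0.600091 - (-0.946260))
       = 0.767299
Iteration 3:
  f(0.518259) = 0.600091
  f(0.767299) = 0.131041
  x_4 = 0.767299 - 0.131041×(0.767299 - 0.518259)/(0.131041 - 0.600091)
       = 0.836875
Iteration 4:
  f(0.767299) = 0.131041
  f(0.836875) = -0.030572
  x_5 = 0.836875 - (-0.030572)×(0.836875 - 0.767299)/(-0.030572 - 0.131041)
       = 0.823713
Iteration 5:
  f(0.836875) = -0.030572
  f(0.823713) = 0.000999
  x_6 = 0.823713 - 0.000999×(0.823713 - 0.836875)/(0.000999 - (-0.030572))
       = 0.824129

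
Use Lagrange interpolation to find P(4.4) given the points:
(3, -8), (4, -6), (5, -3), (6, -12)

Lagrange interpolation formula:
P(x) = Σ yᵢ × Lᵢ(x)
where Lᵢ(x) = Π_{j≠i} (x - xⱼ)/(xᵢ - xⱼ)

L_0(4.4) = (4.4 - 4)/(3 - 4) × (4.4 - 5)/(3 - 5) × (4.4 - 6)/(3 - 6) = -0.064000
L_1(4.4) = (4.4 - 3)/(4 - 3) × (4.4 - 5)/(4 - 5) × (4.4 - 6)/(4 - 6) = 0.672000
L_2(4.4) = (4.4 - 3)/(5 - 3) × (4.4 - 4)/(5 - 4) × (4.4 - 6)/(5 - 6) = 0.448000
L_3(4.4) = (4.4 - 3)/(6 - 3) × (4.4 - 4)/(6 - 4) × (4.4 - 5)/(6 - 5) = -0.056000

P(4.4) = (-8)×L_0(4.4) + (-6)×L_1(4.4) + (-3)×L_2(4.4) + (-12)×L_3(4.4)
P(4.4) = -4.192000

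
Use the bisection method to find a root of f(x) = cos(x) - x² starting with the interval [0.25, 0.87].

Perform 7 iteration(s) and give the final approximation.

f(x) = cos(x) - x²
Initial interval: [0.25, 0.87]

Iteration 1:
  c_1 = (0.250000 + 0.870000)/2 = 0.560000
  f(c_1) = f(0.560000) = 0.533655
  f(a) × f(c) ≥ 0, new interval: [0.560000, 0.870000]
Iteration 2:
  c_2 = (0.560000 + 0.870000)/2 = 0.715000
  f(c_2) = f(0.715000) = 0.243868
  f(a) × f(c) ≥ 0, new interval: [0.715000, 0.870000]
Iteration 3:
  c_3 = (0.715000 + 0.870000)/2 = 0.792500
  f(c_3) = f(0.792500) = 0.074011
  f(a) × f(c) ≥ 0, new interval: [0.792500, 0.870000]
Iteration 4:
  c_4 = (0.792500 + 0.870000)/2 = 0.831250
  f(c_4) = f(0.831250) = -0.017024
  f(a) × f(c) < 0, new interval: [0.792500, 0.831250]
Iteration 5:
  c_5 = (0.792500 + 0.831250)/2 = 0.811875
  f(c_5) = f(0.811875) = 0.028998
  f(a) × f(c) ≥ 0, new interval: [0.811875, 0.831250]
Iteration 6:
  c_6 = (0.811875 + 0.831250)/2 = 0.821562
  f(c_6) = f(0.821562) = 0.006113
  f(a) × f(c) ≥ 0, new interval: [0.821562, 0.831250]
Iteration 7:
  c_7 = (0.821562 + 0.831250)/2 = 0.826406
  f(c_7) = f(0.826406) = -0.005424
  f(a) × f(c) < 0, new interval: [0.821562, 0.826406]

After 7 iteration(s), the approximation is c_7 = 0.826406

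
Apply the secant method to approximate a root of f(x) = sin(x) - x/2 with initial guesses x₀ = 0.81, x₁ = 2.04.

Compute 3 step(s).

f(x) = sin(x) - x/2
x₀ = 0.81, x₁ = 2.04

Secant formula: x_{n+1} = x_n - f(x_n)(x_n - x_{n-1})/(f(x_n) - f(x_{n-1}))

Iteration 1:
  f(0.810000) = 0.319287
  f(2.040000) = -0.128071
  x_2 = 2.040000 - (-0.128071)×(2.040000 - 0.810000)/(-0.128071 - 0.319287)
       = 1.687871
Iteration 2:
  f(2.040000) = -0.128071
  f(1.687871) = 0.149219
  x_3 = 1.687871 - 0.149219×(1.687871 - 2.040000)/(0.149219 - (-0.128071))
       = 1.877363
Iteration 3:
  f(1.687871) = 0.149219
  f(1.877363) = 0.014694
  x_4 = 1.877363 - 0.014694×(1.877363 - 1.687871)/(0.014694 - 0.149219)
       = 1.898061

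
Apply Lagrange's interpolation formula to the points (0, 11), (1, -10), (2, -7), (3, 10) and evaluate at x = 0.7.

Lagrange interpolation formula:
P(x) = Σ yᵢ × Lᵢ(x)
where Lᵢ(x) = Π_{j≠i} (x - xⱼ)/(xᵢ - xⱼ)

L_0(0.7) = (0.7 - 1)/(0 - 1) × (0.7 - 2)/(0 - 2) × (0.7 - 3)/(0 - 3) = 0.149500
L_1(0.7) = (0.7 - 0)/(1 - 0) × (0.7 - 2)/(1 - 2) × (0.7 - 3)/(1 - 3) = 1.046500
L_2(0.7) = (0.7 - 0)/(2 - 0) × (0.7 - 1)/(2 - 1) × (0.7 - 3)/(2 - 3) = -0.241500
L_3(0.7) = (0.7 - 0)/(3 - 0) × (0.7 - 1)/(3 - 1) × (0.7 - 2)/(3 - 2) = 0.045500

P(0.7) = 11×L_0(0.7) + (-10)×L_1(0.7) + (-7)×L_2(0.7) + 10×L_3(0.7)
P(0.7) = -6.675000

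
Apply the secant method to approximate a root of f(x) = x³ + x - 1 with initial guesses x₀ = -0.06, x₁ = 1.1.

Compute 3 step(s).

f(x) = x³ + x - 1
x₀ = -0.06, x₁ = 1.1

Secant formula: x_{n+1} = x_n - f(x_n)(x_n - x_{n-1})/(f(x_n) - f(x_{n-1}))

Iteration 1:
  f(-0.060000) = -1.060216
  f(1.100000) = 1.431000
  x_2 = 1.100000 - 1.431000×(1.100000 - (-0.060000))/(1.431000 - (-1.060216))
       = 0.433675
Iteration 2:
  f(1.100000) = 1.431000
  f(0.433675) = -0.484762
  x_3 = 0.433675 - (-0.484762)×(0.433675 - 1.100000)/(-0.484762 - 1.431000)
       = 0.602281
Iteration 3:
  f(0.433675) = -0.484762
  f(0.602281) = -0.179246
  x_4 = 0.602281 - (-0.179246)×(0.602281 - 0.433675)/(-0.179246 - (-0.484762))
       = 0.701202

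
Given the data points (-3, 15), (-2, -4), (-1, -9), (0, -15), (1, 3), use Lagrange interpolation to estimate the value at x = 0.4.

Lagrange interpolation formula:
P(x) = Σ yᵢ × Lᵢ(x)
where Lᵢ(x) = Π_{j≠i} (x - xⱼ)/(xᵢ - xⱼ)

L_0(0.4) = (0.4 - (-2))/(-3 - (-2)) × (0.4 - (-1))/(-3 - (-1)) × (0.4 - 0)/(-3 - 0) × (0.4 - 1)/(-3 - 1) = -0.033600
L_1(0.4) = (0.4 - (-3))/(-2 - (-3)) × (0.4 - (-1))/(-2 - (-1)) × (0.4 - 0)/(-2 - 0) × (0.4 - 1)/(-2 - 1) = 0.190400
L_2(0.4) = (0.4 - (-3))/(-1 - (-3)) × (0.4 - (-2))/(-1 - (-2)) × (0.4 - 0)/(-1 - 0) × (0.4 - 1)/(-1 - 1) = -0.489600
L_3(0.4) = (0.4 - (-3))/(0 - (-3)) × (0.4 - (-2))/(0 - (-2)) × (0.4 - (-1))/(0 - (-1)) × (0.4 - 1)/(0 - 1) = 1.142400
L_4(0.4) = (0.4 - (-3))/(1 - (-3)) × (0.4 - (-2))/(1 - (-2)) × (0.4 - (-1))/(1 - (-1)) × (0.4 - 0)/(1 - 0) = 0.190400

P(0.4) = 15×L_0(0.4) + (-4)×L_1(0.4) + (-9)×L_2(0.4) + (-15)×L_3(0.4) + 3×L_4(0.4)
P(0.4) = -13.424000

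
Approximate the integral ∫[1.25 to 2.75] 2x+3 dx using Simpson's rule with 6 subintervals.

f(x) = 2x+3
a = 1.25, b = 2.75, n = 6
h = (b - a)/n = 0.250000

Simpson's rule: (h/3)[f(x₀) + 4f(x₁) + 2f(x₂) + ... + f(xₙ)]

x_0 = 1.2500, f(x_0) = 5.500000, coefficient = 1
x_1 = 1.5000, f(x_1) = 6.000000, coefficient = 4
x_2 = 1.7500, f(x_2) = 6.500000, coefficient = 2
x_3 = 2.0000, f(x_3) = 7.000000, coefficient = 4
x_4 = 2.2500, f(x_4) = 7.500000, coefficient = 2
x_5 = 2.5000, f(x_5) = 8.000000, coefficient = 4
x_6 = 2.7500, f(x_6) = 8.500000, coefficient = 1

I ≈ (0.250000/3) × 126.000000 = 10.500000
Exact value: 10.500000
Error: 0.000000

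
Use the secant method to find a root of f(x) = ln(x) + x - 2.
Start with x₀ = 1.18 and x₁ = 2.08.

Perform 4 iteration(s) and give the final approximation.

f(x) = ln(x) + x - 2
x₀ = 1.18, x₁ = 2.08

Secant formula: x_{n+1} = x_n - f(x_n)(x_n - x_{n-1})/(f(x_n) - f(x_{n-1}))

Iteration 1:
  f(1.180000) = -0.654486
  f(2.080000) = 0.812368
  x_2 = 2.080000 - 0.812368×(2.080000 - 1.180000)/(0.812368 - (-0.654486))
       = 1.581565
Iteration 2:
  f(2.080000) = 0.812368
  f(1.581565) = 0.039980
  x_3 = 1.581565 - 0.039980×(1.581565 - 2.080000)/(0.039980 - 0.812368)
       = 1.555765
Iteration 3:
  f(1.581565) = 0.039980
  f(1.555765) = -0.002267
  x_4 = 1.555765 - (-0.002267)×(1.555765 - 1.581565)/(-0.002267 - 0.039980)
       = 1.557150
Iteration 4:
  f(1.555765) = -0.002267
  f(1.557150) = 0.000007
  x_5 = 1.557150 - 0.000007×(1.557150 - 1.555765)/(0.000007 - (-0.002267))
       = 1.557146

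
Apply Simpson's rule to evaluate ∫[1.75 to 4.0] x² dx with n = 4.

f(x) = x²
a = 1.75, b = 4.0, n = 4
h = (b - a)/n = 0.562500

Simpson's rule: (h/3)[f(x₀) + 4f(x₁) + 2f(x₂) + ... + f(xₙ)]

x_0 = 1.7500, f(x_0) = 3.062500, coefficient = 1
x_1 = 2.3125, f(x_1) = 5.347656, coefficient = 4
x_2 = 2.8750, f(x_2) = 8.265625, coefficient = 2
x_3 = 3.4375, f(x_3) = 11.816406, coefficient = 4
x_4 = 4.0000, f(x_4) = 16.000000, coefficient = 1

I ≈ (0.562500/3) × 104.250000 = 19.546875
Exact value: 19.546875
Error: 0.000000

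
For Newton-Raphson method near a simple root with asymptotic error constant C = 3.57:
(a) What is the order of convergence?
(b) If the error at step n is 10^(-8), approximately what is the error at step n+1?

(a) Newton-Raphson has quadratic (order 2) convergence near simple roots.
    This means |e_{n+1}| ≈ C|e_n|².

(b) With |e_n| = 10^(-8) and C = 3.57:
    |e_{n+1}| ≈ 3.57 × (10^(-8))² = 3.57 × 10^(-16)

(a) 2 (quadratic); (b) |e_{n+1}| ≈ 3.570e-16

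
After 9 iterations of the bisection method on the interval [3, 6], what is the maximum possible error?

Bisection error bound: |error| ≤ (b-a)/2^n
|error| ≤ (6 - 3)/2^9 = 3/2^9
|error| ≤ 0.0058593750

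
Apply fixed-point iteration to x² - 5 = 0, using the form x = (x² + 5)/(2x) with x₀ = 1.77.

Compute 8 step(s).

Equation: x² - 5 = 0
Fixed-point form: x = (x² + 5)/(2x)
x₀ = 1.77

x_1 = g(1.770000) = 2.297429
x_2 = g(2.297429) = 2.236887
x_3 = g(2.236887) = 2.236068
x_4 = g(2.236068) = 2.236068
x_5 = g(2.236068) = 2.236068
x_6 = g(2.236068) = 2.236068
x_7 = g(2.236068) = 2.236068
x_8 = g(2.236068) = 2.236068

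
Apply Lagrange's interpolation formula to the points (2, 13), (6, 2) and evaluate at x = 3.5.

Lagrange interpolation formula:
P(x) = Σ yᵢ × Lᵢ(x)
where Lᵢ(x) = Π_{j≠i} (x - xⱼ)/(xᵢ - xⱼ)

L_0(3.5) = (3.5 - 6)/(2 - 6) = 0.625000
L_1(3.5) = (3.5 - 2)/(6 - 2) = 0.375000

P(3.5) = 13×L_0(3.5) + 2×L_1(3.5)
P(3.5) = 8.875000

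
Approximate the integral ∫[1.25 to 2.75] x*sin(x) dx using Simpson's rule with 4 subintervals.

f(x) = x*sin(x)
a = 1.25, b = 2.75, n = 4
h = (b - a)/n = 0.375000

Simpson's rule: (h/3)[f(x₀) + 4f(x₁) + 2f(x₂) + ... + f(xₙ)]

x_0 = 1.2500, f(x_0) = 1.186231, coefficient = 1
x_1 = 1.6250, f(x_1) = 1.622613, coefficient = 4
x_2 = 2.0000, f(x_2) = 1.818595, coefficient = 2
x_3 = 2.3750, f(x_3) = 1.647502, coefficient = 4
x_4 = 2.7500, f(x_4) = 1.049568, coefficient = 1

I ≈ (0.375000/3) × 18.953450 = 2.369181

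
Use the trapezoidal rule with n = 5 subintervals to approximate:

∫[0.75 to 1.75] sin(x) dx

f(x) = sin(x)
a = 0.75, b = 1.75, n = 5
h = (b - a)/n = 0.200000

Trapezoidal rule: (h/2)[f(x₀) + 2f(x₁) + 2f(x₂) + ... + f(xₙ)]

x_0 = 0.7500, f(x_0) = 0.681639, coefficient = 1
x_1 = 0.9500, f(x_1) = 0.813416, coefficient = 2
x_2 = 1.1500, f(x_2) = 0.912764, coefficient = 2
x_3 = 1.3500, f(x_3) = 0.975723, coefficient = 2
x_4 = 1.5500, f(x_4) = 0.999784, coefficient = 2
x_5 = 1.7500, f(x_5) = 0.983986, coefficient = 1

I ≈ (0.200000/2) × 9.068998 = 0.906900
Exact value: 0.909935
Error: 0.003035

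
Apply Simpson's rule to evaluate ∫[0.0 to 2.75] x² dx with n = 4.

f(x) = x²
a = 0.0, b = 2.75, n = 4
h = (b - a)/n = 0.687500

Simpson's rule: (h/3)[f(x₀) + 4f(x₁) + 2f(x₂) + ... + f(xₙ)]

x_0 = 0.0000, f(x_0) = 0.000000, coefficient = 1
x_1 = 0.6875, f(x_1) = 0.472656, coefficient = 4
x_2 = 1.3750, f(x_2) = 1.890625, coefficient = 2
x_3 = 2.0625, f(x_3) = 4.253906, coefficient = 4
x_4 = 2.7500, f(x_4) = 7.562500, coefficient = 1

I ≈ (0.687500/3) × 30.250000 = 6.932292
Exact value: 6.932292
Error: 0.000000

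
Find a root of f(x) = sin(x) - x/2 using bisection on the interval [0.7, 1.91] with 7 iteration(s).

f(x) = sin(x) - x/2
Initial interval: [0.7, 1.91]

Iteration 1:
  c_1 = (0.700000 + 1.910000)/2 = 1.305000
  f(c_1) = f(1.305000) = 0.312384
  f(a) × f(c) ≥ 0, new interval: [1.305000, 1.910000]
Iteration 2:
  c_2 = (1.305000 + 1.910000)/2 = 1.607500
  f(c_2) = f(1.607500) = 0.195576
  f(a) × f(c) ≥ 0, new interval: [1.607500, 1.910000]
Iteration 3:
  c_3 = (1.607500 + 1.910000)/2 = 1.758750
  f(c_3) = f(1.758750) = 0.103014
  f(a) × f(c) ≥ 0, new interval: [1.758750, 1.910000]
Iteration 4:
  c_4 = (1.758750 + 1.910000)/2 = 1.834375
  f(c_4) = f(1.834375) = 0.048276
  f(a) × f(c) ≥ 0, new interval: [1.834375, 1.910000]
Iteration 5:
  c_5 = (1.834375 + 1.910000)/2 = 1.872187
  f(c_5) = f(1.872187) = 0.018831
  f(a) × f(c) ≥ 0, new interval: [1.872187, 1.910000]
Iteration 6:
  c_6 = (1.872187 + 1.910000)/2 = 1.891094
  f(c_6) = f(1.891094) = 0.003595
  f(a) × f(c) ≥ 0, new interval: [1.891094, 1.910000]
Iteration 7:
  c_7 = (1.891094 + 1.910000)/2 = 1.900547
  f(c_7) = f(1.900547) = -0.004150
  f(a) × f(c) < 0, new interval: [1.891094, 1.900547]

After 7 iteration(s), the approximation is c_7 = 1.900547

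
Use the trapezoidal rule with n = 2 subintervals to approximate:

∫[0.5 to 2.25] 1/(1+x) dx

f(x) = 1/(1+x)
a = 0.5, b = 2.25, n = 2
h = (b - a)/n = 0.875000

Trapezoidal rule: (h/2)[f(x₀) + 2f(x₁) + 2f(x₂) + ... + f(xₙ)]

x_0 = 0.5000, f(x_0) = 0.666667, coefficient = 1
x_1 = 1.3750, f(x_1) = 0.421053, coefficient = 2
x_2 = 2.2500, f(x_2) = 0.307692, coefficient = 1

I ≈ (0.875000/2) × 1.816464 = 0.794703
Exact value: 0.773190
Error: 0.021513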